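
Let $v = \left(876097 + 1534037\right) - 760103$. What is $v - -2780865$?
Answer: $4430896$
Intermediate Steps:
$v = 1650031$ ($v = 2410134 - 760103 = 1650031$)
$v - -2780865 = 1650031 - -2780865 = 1650031 + 2780865 = 4430896$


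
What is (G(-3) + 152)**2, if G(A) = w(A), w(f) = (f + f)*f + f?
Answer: 27889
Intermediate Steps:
w(f) = f + 2*f**2 (w(f) = (2*f)*f + f = 2*f**2 + f = f + 2*f**2)
G(A) = A*(1 + 2*A)
(G(-3) + 152)**2 = (-3*(1 + 2*(-3)) + 152)**2 = (-3*(1 - 6) + 152)**2 = (-3*(-5) + 152)**2 = (15 + 152)**2 = 167**2 = 27889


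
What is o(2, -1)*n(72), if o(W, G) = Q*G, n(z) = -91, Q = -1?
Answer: -91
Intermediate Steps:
o(W, G) = -G
o(2, -1)*n(72) = -1*(-1)*(-91) = 1*(-91) = -91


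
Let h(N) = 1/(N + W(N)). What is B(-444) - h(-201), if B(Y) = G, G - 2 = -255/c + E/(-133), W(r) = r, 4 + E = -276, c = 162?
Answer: 87085/34371 ≈ 2.5337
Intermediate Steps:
E = -280 (E = -4 - 276 = -280)
h(N) = 1/(2*N) (h(N) = 1/(N + N) = 1/(2*N))
G = 2597/1026 (G = 2 + (-255/162 - 280/(-133)) = 2 + (-255*1/162 - 280*(-1/133)) = 2 + (-85/54 + 40/19) = 2 + 545/1026 = 2597/1026 ≈ 2.5312)
B(Y) = 2597/1026
B(-444) - h(-201) = 2597/1026 - 1/(2*(-201)) = 2597/1026 - (-1)/(2*201) = 2597/1026 - 1*(-1/402) = 2597/1026 + 1/402 = 87085/34371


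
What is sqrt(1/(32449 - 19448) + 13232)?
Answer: sqrt(2236552058233)/13001 ≈ 115.03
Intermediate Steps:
sqrt(1/(32449 - 19448) + 13232) = sqrt(1/13001 + 13232) = sqrt(172029233/13001) = sqrt(2236552058233)/13001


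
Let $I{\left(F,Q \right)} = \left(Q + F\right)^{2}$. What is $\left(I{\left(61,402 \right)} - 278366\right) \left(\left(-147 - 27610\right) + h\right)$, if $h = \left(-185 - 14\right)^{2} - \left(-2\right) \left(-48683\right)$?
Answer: $5473151434$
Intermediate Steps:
$I{\left(F,Q \right)} = \left(F + Q\right)^{2}$
$h = -57765$ ($h = \left(-199\right)^{2} - 97366 = 39601 - 97366 = -57765$)
$\left(I{\left(61,402 \right)} - 278366\right) \left(\left(-147 - 27610\right) + h\right) = \left(\left(61 + 402\right)^{2} - 278366\right) \left(\left(-147 - 27610\right) - 57765\right) = \left(463^{2} - 278366\right) \left(\left(-147 - 27610\right) - 57765\right) = \left(214369 - 278366\right) \left(-27757 - 57765\right) = \left(-63997\right) \left(-85522\right) = 5473151434$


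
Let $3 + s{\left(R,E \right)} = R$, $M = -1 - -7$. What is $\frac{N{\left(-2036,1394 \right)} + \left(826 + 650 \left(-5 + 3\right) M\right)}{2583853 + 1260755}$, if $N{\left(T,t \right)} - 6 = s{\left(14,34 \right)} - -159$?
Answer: $- \frac{1133}{640768} \approx -0.0017682$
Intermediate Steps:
$M = 6$ ($M = -1 + 7 = 6$)
$s{\left(R,E \right)} = -3 + R$
$N{\left(T,t \right)} = 176$ ($N{\left(T,t \right)} = 6 + \left(\left(-3 + 14\right) - -159\right) = 6 + \left(11 + 159\right) = 6 + 170 = 176$)
$\frac{N{\left(-2036,1394 \right)} + \left(826 + 650 \left(-5 + 3\right) M\right)}{2583853 + 1260755} = \frac{176 + \left(826 + 650 \left(-5 + 3\right) 6\right)}{2583853 + 1260755} = \frac{176 + \left(826 + 650 \left(\left(-2\right) 6\right)\right)}{3844608} = \left(176 + \left(826 + 650 \left(-12\right)\right)\right) \frac{1}{3844608} = \left(176 + \left(826 - 7800\right)\right) \frac{1}{3844608} = \left(176 - 6974\right) \frac{1}{3844608} = \left(-6798\right) \frac{1}{3844608} = - \frac{1133}{640768}$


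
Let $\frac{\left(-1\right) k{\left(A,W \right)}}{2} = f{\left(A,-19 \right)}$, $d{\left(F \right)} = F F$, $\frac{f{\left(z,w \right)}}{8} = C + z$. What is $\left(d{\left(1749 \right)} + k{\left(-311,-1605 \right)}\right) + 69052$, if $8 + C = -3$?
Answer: $3133205$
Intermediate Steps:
$C = -11$ ($C = -8 - 3 = -11$)
$f{\left(z,w \right)} = -88 + 8 z$ ($f{\left(z,w \right)} = 8 \left(-11 + z\right) = -88 + 8 z$)
$d{\left(F \right)} = F^{2}$
$k{\left(A,W \right)} = 176 - 16 A$ ($k{\left(A,W \right)} = - 2 \left(-88 + 8 A\right) = 176 - 16 A$)
$\left(d{\left(1749 \right)} + k{\left(-311,-1605 \right)}\right) + 69052 = \left(1749^{2} + \left(176 - -4976\right)\right) + 69052 = \left(3059001 + \left(176 + 4976\right)\right) + 69052 = \left(3059001 + 5152\right) + 69052 = 3064153 + 69052 = 3133205$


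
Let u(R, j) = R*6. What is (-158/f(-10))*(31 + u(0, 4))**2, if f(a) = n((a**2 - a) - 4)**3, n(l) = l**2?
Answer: -75919/709259556128 ≈ -1.0704e-7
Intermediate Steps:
u(R, j) = 6*R
f(a) = (-4 + a**2 - a)**6 (f(a) = (((a**2 - a) - 4)**2)**3 = ((-4 + a**2 - a)**2)**3 = (-4 + a**2 - a)**6)
(-158/f(-10))*(31 + u(0, 4))**2 = (-158/(4 - 10 - 1*(-10)**2)**6)*(31 + 6*0)**2 = (-158/(4 - 10 - 1*100)**6)*(31 + 0)**2 = -158/(4 - 10 - 100)**6*31**2 = -158/((-106)**6)*961 = -158/1418519112256*961 = -158*1/1418519112256*961 = -79/709259556128*961 = -75919/709259556128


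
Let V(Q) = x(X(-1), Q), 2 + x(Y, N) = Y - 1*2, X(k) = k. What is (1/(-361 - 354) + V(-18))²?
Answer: 12787776/511225 ≈ 25.014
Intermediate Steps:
x(Y, N) = -4 + Y (x(Y, N) = -2 + (Y - 1*2) = -2 + (Y - 2) = -2 + (-2 + Y) = -4 + Y)
V(Q) = -5 (V(Q) = -4 - 1 = -5)
(1/(-361 - 354) + V(-18))² = (1/(-361 - 354) - 5)² = (1/(-715) - 5)² = (-1/715 - 5)² = (-3576/715)² = 12787776/511225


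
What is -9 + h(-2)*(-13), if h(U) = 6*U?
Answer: 147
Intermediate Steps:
-9 + h(-2)*(-13) = -9 + (6*(-2))*(-13) = -9 - 12*(-13) = -9 + 156 = 147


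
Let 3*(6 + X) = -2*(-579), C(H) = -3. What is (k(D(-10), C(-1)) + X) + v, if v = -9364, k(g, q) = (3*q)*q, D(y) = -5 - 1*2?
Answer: -8957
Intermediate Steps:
D(y) = -7 (D(y) = -5 - 2 = -7)
k(g, q) = 3*q²
X = 380 (X = -6 + (-2*(-579))/3 = -6 + (⅓)*1158 = -6 + 386 = 380)
(k(D(-10), C(-1)) + X) + v = (3*(-3)² + 380) - 9364 = (3*9 + 380) - 9364 = (27 + 380) - 9364 = 407 - 9364 = -8957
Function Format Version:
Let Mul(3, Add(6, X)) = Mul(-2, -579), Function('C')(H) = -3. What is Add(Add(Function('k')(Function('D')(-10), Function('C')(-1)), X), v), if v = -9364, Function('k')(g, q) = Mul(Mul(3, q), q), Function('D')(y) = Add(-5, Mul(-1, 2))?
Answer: -8957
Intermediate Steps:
Function('D')(y) = -7 (Function('D')(y) = Add(-5, -2) = -7)
Function('k')(g, q) = Mul(3, Pow(q, 2))
X = 380 (X = Add(-6, Mul(Rational(1, 3), Mul(-2, -579))) = Add(-6, Mul(Rational(1, 3), 1158)) = Add(-6, 386) = 380)
Add(Add(Function('k')(Function('D')(-10), Function('C')(-1)), X), v) = Add(Add(Mul(3, Pow(-3, 2)), 380), -9364) = Add(Add(Mul(3, 9), 380), -9364) = Add(Add(27, 380), -9364) = Add(407, -9364) = -8957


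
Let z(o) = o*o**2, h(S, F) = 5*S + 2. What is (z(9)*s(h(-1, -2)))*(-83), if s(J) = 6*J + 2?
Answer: 968112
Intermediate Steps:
h(S, F) = 2 + 5*S
s(J) = 2 + 6*J
z(o) = o**3
(z(9)*s(h(-1, -2)))*(-83) = (9**3*(2 + 6*(2 + 5*(-1))))*(-83) = (729*(2 + 6*(2 - 5)))*(-83) = (729*(2 + 6*(-3)))*(-83) = (729*(2 - 18))*(-83) = (729*(-16))*(-83) = -11664*(-83) = 968112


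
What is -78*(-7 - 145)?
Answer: 11856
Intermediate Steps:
-78*(-7 - 145) = -78*(-152) = 11856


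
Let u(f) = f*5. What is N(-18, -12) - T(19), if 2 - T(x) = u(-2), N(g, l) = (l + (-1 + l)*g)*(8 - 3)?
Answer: 1098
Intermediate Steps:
N(g, l) = 5*l + 5*g*(-1 + l) (N(g, l) = (l + g*(-1 + l))*5 = 5*l + 5*g*(-1 + l))
u(f) = 5*f
T(x) = 12 (T(x) = 2 - 5*(-2) = 2 - 1*(-10) = 2 + 10 = 12)
N(-18, -12) - T(19) = (-5*(-18) + 5*(-12) + 5*(-18)*(-12)) - 1*12 = (90 - 60 + 1080) - 12 = 1110 - 12 = 1098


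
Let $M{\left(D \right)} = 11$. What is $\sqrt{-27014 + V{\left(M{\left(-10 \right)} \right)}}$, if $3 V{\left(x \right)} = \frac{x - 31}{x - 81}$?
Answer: $\frac{2 i \sqrt{2978283}}{21} \approx 164.36 i$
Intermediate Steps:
$V{\left(x \right)} = \frac{-31 + x}{3 \left(-81 + x\right)}$ ($V{\left(x \right)} = \frac{\left(x - 31\right) \frac{1}{x - 81}}{3} = \frac{\left(-31 + x\right) \frac{1}{-81 + x}}{3} = \frac{\frac{1}{-81 + x} \left(-31 + x\right)}{3} = \frac{-31 + x}{3 \left(-81 + x\right)}$)
$\sqrt{-27014 + V{\left(M{\left(-10 \right)} \right)}} = \sqrt{-27014 + \frac{-31 + 11}{3 \left(-81 + 11\right)}} = \sqrt{-27014 + \frac{1}{3} \frac{1}{-70} \left(-20\right)} = \sqrt{-27014 + \frac{1}{3} \left(- \frac{1}{70}\right) \left(-20\right)} = \sqrt{-27014 + \frac{2}{21}} = \sqrt{- \frac{567292}{21}} = \frac{2 i \sqrt{2978283}}{21}$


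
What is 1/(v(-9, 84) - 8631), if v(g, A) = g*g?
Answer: -1/8550 ≈ -0.00011696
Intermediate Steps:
v(g, A) = g**2
1/(v(-9, 84) - 8631) = 1/((-9)**2 - 8631) = 1/(81 - 8631) = 1/(-8550) = -1/8550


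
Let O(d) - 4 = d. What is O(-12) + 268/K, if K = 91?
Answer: -460/91 ≈ -5.0549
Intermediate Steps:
O(d) = 4 + d
O(-12) + 268/K = (4 - 12) + 268/91 = -8 + 268*(1/91) = -8 + 268/91 = -460/91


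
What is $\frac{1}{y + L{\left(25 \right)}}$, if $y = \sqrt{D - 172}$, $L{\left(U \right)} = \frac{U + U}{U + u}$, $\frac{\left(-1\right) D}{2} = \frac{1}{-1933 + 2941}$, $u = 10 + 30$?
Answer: $\frac{65520}{14700841} - \frac{1014 i \sqrt{1213646}}{14700841} \approx 0.0044569 - 0.075987 i$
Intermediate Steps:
$u = 40$
$D = - \frac{1}{504}$ ($D = - \frac{2}{-1933 + 2941} = - \frac{2}{1008} = \left(-2\right) \frac{1}{1008} = - \frac{1}{504} \approx -0.0019841$)
$L{\left(U \right)} = \frac{2 U}{40 + U}$ ($L{\left(U \right)} = \frac{U + U}{U + 40} = \frac{2 U}{40 + U}$)
$y = \frac{i \sqrt{1213646}}{84}$ ($y = \sqrt{- \frac{1}{504} - 172} = \sqrt{- \frac{86689}{504}} = \frac{i \sqrt{1213646}}{84} \approx 13.115 i$)
$\frac{1}{y + L{\left(25 \right)}} = \frac{1}{\frac{i \sqrt{1213646}}{84} + 2 \cdot 25 \frac{1}{40 + 25}} = \frac{1}{\frac{i \sqrt{1213646}}{84} + 2 \cdot 25 \cdot \frac{1}{65}} = \frac{1}{\frac{i \sqrt{1213646}}{84} + \frac{10}{13}} = \frac{1}{\frac{10}{13} + \frac{i \sqrt{1213646}}{84}}$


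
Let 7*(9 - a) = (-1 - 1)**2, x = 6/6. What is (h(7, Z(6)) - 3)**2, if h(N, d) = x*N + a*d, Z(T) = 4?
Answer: 69696/49 ≈ 1422.4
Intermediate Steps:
x = 1 (x = 6*(1/6) = 1)
a = 59/7 (a = 9 - (-1 - 1)**2/7 = 9 - 1/7*(-2)**2 = 9 - 1/7*4 = 9 - 4/7 = 59/7 ≈ 8.4286)
h(N, d) = N + 59*d/7 (h(N, d) = 1*N + 59*d/7 = N + 59*d/7)
(h(7, Z(6)) - 3)**2 = ((7 + (59/7)*4) - 3)**2 = ((7 + 236/7) - 3)**2 = (285/7 - 3)**2 = (264/7)**2 = 69696/49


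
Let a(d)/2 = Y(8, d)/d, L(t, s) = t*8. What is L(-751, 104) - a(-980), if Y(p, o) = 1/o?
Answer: -2885041601/480200 ≈ -6008.0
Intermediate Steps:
L(t, s) = 8*t
a(d) = 2/d² (a(d) = 2*(1/(d*d)) = 2/d²)
L(-751, 104) - a(-980) = 8*(-751) - 2/(-980)² = -6008 - 2/960400 = -6008 - 1*1/480200 = -6008 - 1/480200 = -2885041601/480200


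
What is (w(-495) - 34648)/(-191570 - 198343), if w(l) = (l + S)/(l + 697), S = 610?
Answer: 2332927/26254142 ≈ 0.088859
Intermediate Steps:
w(l) = (610 + l)/(697 + l) (w(l) = (l + 610)/(l + 697) = (610 + l)/(697 + l))
(w(-495) - 34648)/(-191570 - 198343) = ((610 - 495)/(697 - 495) - 34648)/(-191570 - 198343) = (115/202 - 34648)/(-389913) = ((1/202)*115 - 34648)*(-1/389913) = (115/202 - 34648)*(-1/389913) = -6998781/202*(-1/389913) = 2332927/26254142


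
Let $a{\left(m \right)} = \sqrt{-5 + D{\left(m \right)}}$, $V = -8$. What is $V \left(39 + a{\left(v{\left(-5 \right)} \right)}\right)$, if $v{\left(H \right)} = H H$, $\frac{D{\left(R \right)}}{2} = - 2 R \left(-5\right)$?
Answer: $-312 - 24 \sqrt{55} \approx -489.99$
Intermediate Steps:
$D{\left(R \right)} = 20 R$ ($D{\left(R \right)} = 2 - 2 R \left(-5\right) = 2 \cdot 10 R = 20 R$)
$v{\left(H \right)} = H^{2}$
$a{\left(m \right)} = \sqrt{-5 + 20 m}$
$V \left(39 + a{\left(v{\left(-5 \right)} \right)}\right) = - 8 \left(39 + \sqrt{-5 + 20 \left(-5\right)^{2}}\right) = - 8 \left(39 + \sqrt{-5 + 20 \cdot 25}\right) = - 8 \left(39 + \sqrt{-5 + 500}\right) = - 8 \left(39 + \sqrt{495}\right) = - 8 \left(39 + 3 \sqrt{55}\right) = -312 - 24 \sqrt{55}$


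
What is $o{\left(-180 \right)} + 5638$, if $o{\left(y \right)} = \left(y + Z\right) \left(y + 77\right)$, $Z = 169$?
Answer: $6771$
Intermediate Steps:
$o{\left(y \right)} = \left(77 + y\right) \left(169 + y\right)$ ($o{\left(y \right)} = \left(y + 169\right) \left(y + 77\right) = \left(169 + y\right) \left(77 + y\right) = \left(77 + y\right) \left(169 + y\right)$)
$o{\left(-180 \right)} + 5638 = \left(13013 + \left(-180\right)^{2} + 246 \left(-180\right)\right) + 5638 = \left(13013 + 32400 - 44280\right) + 5638 = 1133 + 5638 = 6771$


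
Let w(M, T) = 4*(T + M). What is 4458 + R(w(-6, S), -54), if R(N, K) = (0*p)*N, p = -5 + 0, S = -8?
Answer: 4458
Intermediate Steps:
p = -5
w(M, T) = 4*M + 4*T (w(M, T) = 4*(M + T) = 4*M + 4*T)
R(N, K) = 0 (R(N, K) = (0*(-5))*N = 0*N = 0)
4458 + R(w(-6, S), -54) = 4458 + 0 = 4458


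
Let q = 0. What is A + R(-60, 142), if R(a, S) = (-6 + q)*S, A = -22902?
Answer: -23754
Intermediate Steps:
R(a, S) = -6*S (R(a, S) = (-6 + 0)*S = -6*S)
A + R(-60, 142) = -22902 - 6*142 = -22902 - 852 = -23754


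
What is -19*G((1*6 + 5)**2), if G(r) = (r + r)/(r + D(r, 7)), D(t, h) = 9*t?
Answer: -19/5 ≈ -3.8000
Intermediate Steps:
G(r) = 1/5 (G(r) = (r + r)/(r + 9*r) = (2*r)/((10*r)) = (2*r)*(1/(10*r)) = 1/5)
-19*G((1*6 + 5)**2) = -19*1/5 = -19/5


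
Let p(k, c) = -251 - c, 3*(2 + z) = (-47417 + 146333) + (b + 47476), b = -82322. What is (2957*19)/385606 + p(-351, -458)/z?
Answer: 147644963/950133184 ≈ 0.15539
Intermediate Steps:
z = 64064/3 (z = -2 + ((-47417 + 146333) + (-82322 + 47476))/3 = -2 + (98916 - 34846)/3 = -2 + (⅓)*64070 = -2 + 64070/3 = 64064/3 ≈ 21355.)
(2957*19)/385606 + p(-351, -458)/z = (2957*19)/385606 + (-251 - 1*(-458))/(64064/3) = 56183*(1/385606) + (-251 + 458)*(3/64064) = 56183/385606 + 207*(3/64064) = 56183/385606 + 621/64064 = 147644963/950133184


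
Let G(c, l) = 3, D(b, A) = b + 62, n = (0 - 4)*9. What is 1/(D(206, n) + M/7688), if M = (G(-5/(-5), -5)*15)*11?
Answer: 7688/2060879 ≈ 0.0037304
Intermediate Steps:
n = -36 (n = -4*9 = -36)
D(b, A) = 62 + b
M = 495 (M = (3*15)*11 = 45*11 = 495)
1/(D(206, n) + M/7688) = 1/((62 + 206) + 495/7688) = 1/(268 + 495*(1/7688)) = 1/(268 + 495/7688) = 1/(2060879/7688) = 7688/2060879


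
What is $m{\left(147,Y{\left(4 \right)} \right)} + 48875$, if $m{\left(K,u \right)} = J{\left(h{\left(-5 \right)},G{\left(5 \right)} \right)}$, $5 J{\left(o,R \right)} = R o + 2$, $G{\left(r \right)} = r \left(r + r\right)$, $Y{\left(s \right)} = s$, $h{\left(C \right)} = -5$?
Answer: $\frac{244127}{5} \approx 48825.0$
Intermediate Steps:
$G{\left(r \right)} = 2 r^{2}$ ($G{\left(r \right)} = r 2 r = 2 r^{2}$)
$J{\left(o,R \right)} = \frac{2}{5} + \frac{R o}{5}$ ($J{\left(o,R \right)} = \frac{R o + 2}{5} = \frac{2 + R o}{5} = \frac{2}{5} + \frac{R o}{5}$)
$m{\left(K,u \right)} = - \frac{248}{5}$ ($m{\left(K,u \right)} = \frac{2}{5} + \frac{1}{5} \cdot 2 \cdot 5^{2} \left(-5\right) = \frac{2}{5} + \frac{1}{5} \cdot 2 \cdot 25 \left(-5\right) = \frac{2}{5} + \frac{1}{5} \cdot 50 \left(-5\right) = \frac{2}{5} - 50 = - \frac{248}{5}$)
$m{\left(147,Y{\left(4 \right)} \right)} + 48875 = - \frac{248}{5} + 48875 = \frac{244127}{5}$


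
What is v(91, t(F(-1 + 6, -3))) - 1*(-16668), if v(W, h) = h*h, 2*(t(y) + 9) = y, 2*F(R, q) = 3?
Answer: 267777/16 ≈ 16736.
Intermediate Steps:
F(R, q) = 3/2 (F(R, q) = (½)*3 = 3/2)
t(y) = -9 + y/2
v(W, h) = h²
v(91, t(F(-1 + 6, -3))) - 1*(-16668) = (-9 + (½)*(3/2))² - 1*(-16668) = (-9 + ¾)² + 16668 = (-33/4)² + 16668 = 1089/16 + 16668 = 267777/16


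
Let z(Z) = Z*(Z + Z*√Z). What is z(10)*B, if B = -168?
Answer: -16800 - 16800*√10 ≈ -69926.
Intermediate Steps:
z(Z) = Z*(Z + Z^(3/2))
z(10)*B = (10² + 10^(5/2))*(-168) = (100 + 100*√10)*(-168) = -16800 - 16800*√10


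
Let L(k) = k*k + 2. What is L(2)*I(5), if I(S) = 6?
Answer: 36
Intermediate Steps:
L(k) = 2 + k**2 (L(k) = k**2 + 2 = 2 + k**2)
L(2)*I(5) = (2 + 2**2)*6 = (2 + 4)*6 = 6*6 = 36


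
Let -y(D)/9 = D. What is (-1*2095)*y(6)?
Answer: 113130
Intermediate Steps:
y(D) = -9*D
(-1*2095)*y(6) = (-1*2095)*(-9*6) = -2095*(-54) = 113130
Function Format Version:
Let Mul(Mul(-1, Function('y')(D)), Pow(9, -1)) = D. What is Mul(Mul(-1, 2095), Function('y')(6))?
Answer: 113130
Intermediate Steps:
Function('y')(D) = Mul(-9, D)
Mul(Mul(-1, 2095), Function('y')(6)) = Mul(Mul(-1, 2095), Mul(-9, 6)) = Mul(-2095, -54) = 113130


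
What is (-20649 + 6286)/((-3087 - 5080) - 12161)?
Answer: 14363/20328 ≈ 0.70656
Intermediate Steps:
(-20649 + 6286)/((-3087 - 5080) - 12161) = -14363/(-8167 - 12161) = -14363/(-20328) = -14363*(-1/20328) = 14363/20328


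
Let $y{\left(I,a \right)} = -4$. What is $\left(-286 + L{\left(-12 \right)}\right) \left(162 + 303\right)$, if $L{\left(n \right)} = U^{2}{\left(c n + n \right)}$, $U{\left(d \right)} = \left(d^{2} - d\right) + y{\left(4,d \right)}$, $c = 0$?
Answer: $10610370$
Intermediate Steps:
$U{\left(d \right)} = -4 + d^{2} - d$ ($U{\left(d \right)} = \left(d^{2} - d\right) - 4 = -4 + d^{2} - d$)
$L{\left(n \right)} = \left(-4 + n^{2} - n\right)^{2}$ ($L{\left(n \right)} = \left(-4 + \left(0 n + n\right)^{2} - \left(0 n + n\right)\right)^{2} = \left(-4 + \left(0 + n\right)^{2} - \left(0 + n\right)\right)^{2} = \left(-4 + n^{2} - n\right)^{2}$)
$\left(-286 + L{\left(-12 \right)}\right) \left(162 + 303\right) = \left(-286 + \left(4 - 12 - \left(-12\right)^{2}\right)^{2}\right) \left(162 + 303\right) = \left(-286 + \left(4 - 12 - 144\right)^{2}\right) 465 = \left(-286 + \left(-152\right)^{2}\right) 465 = \left(-286 + 23104\right) 465 = 22818 \cdot 465 = 10610370$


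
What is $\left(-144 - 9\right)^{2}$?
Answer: $23409$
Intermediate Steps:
$\left(-144 - 9\right)^{2} = \left(-153\right)^{2} = 23409$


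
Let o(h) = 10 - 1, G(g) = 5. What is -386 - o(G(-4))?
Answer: -395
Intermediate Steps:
o(h) = 9
-386 - o(G(-4)) = -386 - 1*9 = -386 - 9 = -395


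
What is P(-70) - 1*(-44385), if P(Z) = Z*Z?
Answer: 49285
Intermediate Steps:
P(Z) = Z**2
P(-70) - 1*(-44385) = (-70)**2 - 1*(-44385) = 4900 + 44385 = 49285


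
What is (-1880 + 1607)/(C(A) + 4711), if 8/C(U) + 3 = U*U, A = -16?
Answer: -23023/397297 ≈ -0.057949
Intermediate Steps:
C(U) = 8/(-3 + U²) (C(U) = 8/(-3 + U*U) = 8/(-3 + U²))
(-1880 + 1607)/(C(A) + 4711) = (-1880 + 1607)/(8/(-3 + (-16)²) + 4711) = -273/(8/(-3 + 256) + 4711) = -273/(8/253 + 4711) = -273/1191891/253 = -273*253/1191891 = -23023/397297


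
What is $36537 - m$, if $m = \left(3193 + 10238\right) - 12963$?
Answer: $36069$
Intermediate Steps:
$m = 468$ ($m = 13431 - 12963 = 468$)
$36537 - m = 36537 - 468 = 36069$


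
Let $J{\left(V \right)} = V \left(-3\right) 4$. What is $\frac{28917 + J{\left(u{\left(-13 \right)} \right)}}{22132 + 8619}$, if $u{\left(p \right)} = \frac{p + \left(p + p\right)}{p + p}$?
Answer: $\frac{28899}{30751} \approx 0.93977$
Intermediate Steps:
$u{\left(p \right)} = \frac{3}{2}$ ($u{\left(p \right)} = \frac{p + 2 p}{2 p} = 3 p \frac{1}{2 p} = \frac{3}{2}$)
$J{\left(V \right)} = - 12 V$ ($J{\left(V \right)} = - 3 V 4 = - 12 V$)
$\frac{28917 + J{\left(u{\left(-13 \right)} \right)}}{22132 + 8619} = \frac{28917 - 18}{22132 + 8619} = \frac{28917 - 18}{30751} = 28899 \cdot \frac{1}{30751} = \frac{28899}{30751}$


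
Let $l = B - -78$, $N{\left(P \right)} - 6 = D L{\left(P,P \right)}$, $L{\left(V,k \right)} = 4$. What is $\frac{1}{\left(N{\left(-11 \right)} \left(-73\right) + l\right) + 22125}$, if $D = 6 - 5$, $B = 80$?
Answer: $\frac{1}{21553} \approx 4.6397 \cdot 10^{-5}$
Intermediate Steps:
$D = 1$
$N{\left(P \right)} = 10$ ($N{\left(P \right)} = 6 + 1 \cdot 4 = 6 + 4 = 10$)
$l = 158$ ($l = 80 - -78 = 80 + 78 = 158$)
$\frac{1}{\left(N{\left(-11 \right)} \left(-73\right) + l\right) + 22125} = \frac{1}{\left(10 \left(-73\right) + 158\right) + 22125} = \frac{1}{\left(-730 + 158\right) + 22125} = \frac{1}{-572 + 22125} = \frac{1}{21553}$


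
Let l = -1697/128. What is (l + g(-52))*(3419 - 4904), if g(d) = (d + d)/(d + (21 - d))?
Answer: 24229755/896 ≈ 27042.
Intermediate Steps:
g(d) = 2*d/21 (g(d) = (2*d)/21 = (2*d)*(1/21) = 2*d/21)
l = -1697/128 (l = -1697*1/128 = -1697/128 ≈ -13.258)
(l + g(-52))*(3419 - 4904) = (-1697/128 + (2/21)*(-52))*(3419 - 4904) = (-1697/128 - 104/21)*(-1485) = -48949/2688*(-1485) = 24229755/896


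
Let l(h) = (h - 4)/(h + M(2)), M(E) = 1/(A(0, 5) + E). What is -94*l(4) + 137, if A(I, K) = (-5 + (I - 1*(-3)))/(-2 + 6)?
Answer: 137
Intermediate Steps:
A(I, K) = -½ + I/4 (A(I, K) = (-5 + (I + 3))/4 = (-5 + (3 + I))*(¼) = (-2 + I)*(¼) = -½ + I/4)
M(E) = 1/(-½ + E) (M(E) = 1/((-½ + (¼)*0) + E) = 1/((-½ + 0) + E) = 1/(-½ + E))
l(h) = (-4 + h)/(⅔ + h) (l(h) = (h - 4)/(h + 2/(-1 + 2*2)) = (-4 + h)/(h + 2/(-1 + 4)) = (-4 + h)/(h + 2/3) = (-4 + h)/(h + 2*(⅓)) = (-4 + h)/(h + ⅔) = (-4 + h)/(⅔ + h))
-94*l(4) + 137 = -282*(-4 + 4)/(2 + 3*4) + 137 = -282*0/(2 + 12) + 137 = -282*0/14 + 137 = -94*0 + 137 = 0 + 137 = 137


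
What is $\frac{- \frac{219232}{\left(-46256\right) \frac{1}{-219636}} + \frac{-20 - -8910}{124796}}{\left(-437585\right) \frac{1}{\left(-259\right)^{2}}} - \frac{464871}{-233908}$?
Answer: $\frac{4295206277832400893403}{26915481141949340} \approx 1.5958 \cdot 10^{5}$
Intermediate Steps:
$\frac{- \frac{219232}{\left(-46256\right) \frac{1}{-219636}} + \frac{-20 - -8910}{124796}}{\left(-437585\right) \frac{1}{\left(-259\right)^{2}}} - \frac{464871}{-233908} = \frac{- \frac{219232}{\left(-46256\right) \left(- \frac{1}{219636}\right)} + \left(-20 + 8910\right) \frac{1}{124796}}{\left(-437585\right) \frac{1}{67081}} - - \frac{464871}{233908} = \frac{- \frac{219232}{\frac{11564}{54909}} + 8890 \cdot \frac{1}{124796}}{\left(-437585\right) \frac{1}{67081}} + \frac{464871}{233908} = \frac{\left(-219232\right) \frac{54909}{11564} + \frac{635}{8914}}{- \frac{437585}{67081}} + \frac{464871}{233908} = \left(- \frac{3009452472}{2891} + \frac{635}{8914}\right) \left(- \frac{67081}{437585}\right) + \frac{464871}{233908} = \left(- \frac{26826257499623}{25770374}\right) \left(- \frac{67081}{437585}\right) + \frac{464871}{233908} = \frac{36725146516983887}{230137328710} + \frac{464871}{233908} = \frac{4295206277832400893403}{26915481141949340}$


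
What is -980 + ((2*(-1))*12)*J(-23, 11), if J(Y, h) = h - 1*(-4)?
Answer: -1340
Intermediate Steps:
J(Y, h) = 4 + h (J(Y, h) = h + 4 = 4 + h)
-980 + ((2*(-1))*12)*J(-23, 11) = -980 + ((2*(-1))*12)*(4 + 11) = -980 - 2*12*15 = -980 - 24*15 = -980 - 360 = -1340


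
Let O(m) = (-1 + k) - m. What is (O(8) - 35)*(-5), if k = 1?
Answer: 215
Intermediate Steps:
O(m) = -m (O(m) = (-1 + 1) - m = 0 - m = -m)
(O(8) - 35)*(-5) = (-1*8 - 35)*(-5) = (-8 - 35)*(-5) = -43*(-5) = 215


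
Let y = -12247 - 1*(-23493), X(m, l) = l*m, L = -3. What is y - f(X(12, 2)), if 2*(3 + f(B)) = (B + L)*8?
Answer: 11165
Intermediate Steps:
f(B) = -15 + 4*B (f(B) = -3 + ((B - 3)*8)/2 = -3 + ((-3 + B)*8)/2 = -3 + (-24 + 8*B)/2 = -3 + (-12 + 4*B) = -15 + 4*B)
y = 11246 (y = -12247 + 23493 = 11246)
y - f(X(12, 2)) = 11246 - (-15 + 4*(2*12)) = 11246 - (-15 + 4*24) = 11246 - (-15 + 96) = 11246 - 1*81 = 11246 - 81 = 11165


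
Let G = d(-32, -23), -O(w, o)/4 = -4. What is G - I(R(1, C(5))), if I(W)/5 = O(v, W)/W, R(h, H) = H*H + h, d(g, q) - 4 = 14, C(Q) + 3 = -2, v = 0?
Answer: 194/13 ≈ 14.923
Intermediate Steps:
C(Q) = -5 (C(Q) = -3 - 2 = -5)
O(w, o) = 16 (O(w, o) = -4*(-4) = 16)
d(g, q) = 18 (d(g, q) = 4 + 14 = 18)
R(h, H) = h + H² (R(h, H) = H² + h = h + H²)
G = 18
I(W) = 80/W (I(W) = 5*(16/W) = 80/W)
G - I(R(1, C(5))) = 18 - 80/(1 + (-5)²) = 18 - 80/(1 + 25) = 18 - 80/26 = 18 - 1*40/13 = 18 - 40/13 = 194/13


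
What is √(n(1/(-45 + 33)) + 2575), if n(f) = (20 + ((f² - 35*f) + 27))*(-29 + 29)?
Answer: 5*√103 ≈ 50.744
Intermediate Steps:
n(f) = 0 (n(f) = (20 + (27 + f² - 35*f))*0 = (47 + f² - 35*f)*0 = 0)
√(n(1/(-45 + 33)) + 2575) = √(0 + 2575) = √2575 = 5*√103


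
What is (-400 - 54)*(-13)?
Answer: 5902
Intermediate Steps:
(-400 - 54)*(-13) = -454*(-13) = 5902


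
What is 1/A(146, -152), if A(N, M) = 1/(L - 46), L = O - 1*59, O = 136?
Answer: 31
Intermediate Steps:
L = 77 (L = 136 - 1*59 = 136 - 59 = 77)
A(N, M) = 1/31 (A(N, M) = 1/(77 - 46) = 1/31)
1/A(146, -152) = 1/(1/31) = 31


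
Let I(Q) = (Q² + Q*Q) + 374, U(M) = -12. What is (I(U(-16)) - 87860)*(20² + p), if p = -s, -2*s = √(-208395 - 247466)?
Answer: -34879200 - 43599*I*√455861 ≈ -3.4879e+7 - 2.9437e+7*I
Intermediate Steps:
s = -I*√455861/2 (s = -√(-208395 - 247466)/2 = -I*√455861/2 ≈ -337.59*I)
I(Q) = 374 + 2*Q² (I(Q) = (Q² + Q²) + 374 = 2*Q² + 374 = 374 + 2*Q²)
p = I*√455861/2 (p = -(-1)*I*√455861/2 = I*√455861/2 ≈ 337.59*I)
(I(U(-16)) - 87860)*(20² + p) = ((374 + 2*(-12)²) - 87860)*(20² + I*√455861/2) = ((374 + 2*144) - 87860)*(400 + I*√455861/2) = ((374 + 288) - 87860)*(400 + I*√455861/2) = (662 - 87860)*(400 + I*√455861/2) = -87198*(400 + I*√455861/2) = -34879200 - 43599*I*√455861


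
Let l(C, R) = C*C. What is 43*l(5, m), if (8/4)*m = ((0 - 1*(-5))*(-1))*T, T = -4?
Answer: 1075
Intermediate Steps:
m = 10 (m = (((0 - 1*(-5))*(-1))*(-4))/2 = (((0 + 5)*(-1))*(-4))/2 = ((5*(-1))*(-4))/2 = (-5*(-4))/2 = (1/2)*20 = 10)
l(C, R) = C**2
43*l(5, m) = 43*5**2 = 43*25 = 1075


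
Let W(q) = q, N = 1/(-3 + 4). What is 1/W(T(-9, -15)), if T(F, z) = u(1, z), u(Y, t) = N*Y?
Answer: 1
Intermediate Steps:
N = 1 (N = 1/1 = 1)
u(Y, t) = Y (u(Y, t) = 1*Y = Y)
T(F, z) = 1
1/W(T(-9, -15)) = 1/1 = 1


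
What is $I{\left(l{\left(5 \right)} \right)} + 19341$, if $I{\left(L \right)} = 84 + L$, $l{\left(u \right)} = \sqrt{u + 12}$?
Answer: $19425 + \sqrt{17} \approx 19429.0$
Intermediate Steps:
$l{\left(u \right)} = \sqrt{12 + u}$
$I{\left(l{\left(5 \right)} \right)} + 19341 = \left(84 + \sqrt{12 + 5}\right) + 19341 = \left(84 + \sqrt{17}\right) + 19341 = 19425 + \sqrt{17}$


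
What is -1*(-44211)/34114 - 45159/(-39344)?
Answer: 1639995855/671090608 ≈ 2.4438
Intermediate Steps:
-1*(-44211)/34114 - 45159/(-39344) = 44211*(1/34114) - 45159*(-1/39344) = 44211/34114 + 45159/39344 = 1639995855/671090608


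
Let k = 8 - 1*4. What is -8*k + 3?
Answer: -29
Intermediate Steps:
k = 4 (k = 8 - 4 = 4)
-8*k + 3 = -8*4 + 3 = -32 + 3 = -29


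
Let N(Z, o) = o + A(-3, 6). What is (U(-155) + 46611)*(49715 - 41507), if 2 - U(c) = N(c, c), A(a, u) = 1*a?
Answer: 383896368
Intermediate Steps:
A(a, u) = a
N(Z, o) = -3 + o (N(Z, o) = o - 3 = -3 + o)
U(c) = 5 - c (U(c) = 2 - (-3 + c) = 2 + (3 - c) = 5 - c)
(U(-155) + 46611)*(49715 - 41507) = ((5 - 1*(-155)) + 46611)*(49715 - 41507) = ((5 + 155) + 46611)*8208 = (160 + 46611)*8208 = 46771*8208 = 383896368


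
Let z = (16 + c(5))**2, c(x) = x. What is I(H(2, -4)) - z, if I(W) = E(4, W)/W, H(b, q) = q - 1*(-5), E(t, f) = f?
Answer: -440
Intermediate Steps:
H(b, q) = 5 + q (H(b, q) = q + 5 = 5 + q)
I(W) = 1 (I(W) = W/W = 1)
z = 441 (z = (16 + 5)**2 = 21**2 = 441)
I(H(2, -4)) - z = 1 - 1*441 = 1 - 441 = -440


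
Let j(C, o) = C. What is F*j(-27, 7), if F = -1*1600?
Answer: 43200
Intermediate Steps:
F = -1600
F*j(-27, 7) = -1600*(-27) = 43200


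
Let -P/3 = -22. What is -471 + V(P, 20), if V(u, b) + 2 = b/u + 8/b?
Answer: -77929/165 ≈ -472.30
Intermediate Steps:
P = 66 (P = -3*(-22) = 66)
V(u, b) = -2 + 8/b + b/u (V(u, b) = -2 + (b/u + 8/b) = -2 + (8/b + b/u) = -2 + 8/b + b/u)
-471 + V(P, 20) = -471 + (-2 + 8/20 + 20/66) = -471 + (-2 + 8*(1/20) + 20*(1/66)) = -471 + (-2 + 2/5 + 10/33) = -471 - 214/165 = -77929/165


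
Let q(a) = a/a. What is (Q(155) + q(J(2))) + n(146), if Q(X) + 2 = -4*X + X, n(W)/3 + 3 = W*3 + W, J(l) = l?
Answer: 1277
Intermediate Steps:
n(W) = -9 + 12*W (n(W) = -9 + 3*(W*3 + W) = -9 + 3*(3*W + W) = -9 + 3*(4*W) = -9 + 12*W)
Q(X) = -2 - 3*X (Q(X) = -2 + (-4*X + X) = -2 - 3*X)
q(a) = 1
(Q(155) + q(J(2))) + n(146) = ((-2 - 3*155) + 1) + (-9 + 12*146) = ((-2 - 465) + 1) + (-9 + 1752) = (-467 + 1) + 1743 = -466 + 1743 = 1277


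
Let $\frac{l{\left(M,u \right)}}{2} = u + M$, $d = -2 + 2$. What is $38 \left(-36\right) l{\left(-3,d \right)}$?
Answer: $8208$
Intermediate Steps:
$d = 0$
$l{\left(M,u \right)} = 2 M + 2 u$ ($l{\left(M,u \right)} = 2 \left(u + M\right) = 2 \left(M + u\right) = 2 M + 2 u$)
$38 \left(-36\right) l{\left(-3,d \right)} = 38 \left(-36\right) \left(2 \left(-3\right) + 2 \cdot 0\right) = - 1368 \left(-6 + 0\right) = \left(-1368\right) \left(-6\right) = 8208$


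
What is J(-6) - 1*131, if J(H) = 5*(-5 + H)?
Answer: -186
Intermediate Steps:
J(H) = -25 + 5*H
J(-6) - 1*131 = (-25 + 5*(-6)) - 1*131 = (-25 - 30) - 131 = -55 - 131 = -186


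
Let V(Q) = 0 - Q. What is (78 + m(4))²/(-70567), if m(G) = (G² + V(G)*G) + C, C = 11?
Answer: -7921/70567 ≈ -0.11225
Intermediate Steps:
V(Q) = -Q
m(G) = 11 (m(G) = (G² + (-G)*G) + 11 = (G² - G²) + 11 = 0 + 11 = 11)
(78 + m(4))²/(-70567) = (78 + 11)²/(-70567) = 89²*(-1/70567) = 7921*(-1/70567) = -7921/70567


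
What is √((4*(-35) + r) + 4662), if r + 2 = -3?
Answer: √4517 ≈ 67.209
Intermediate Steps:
r = -5 (r = -2 - 3 = -5)
√((4*(-35) + r) + 4662) = √((4*(-35) - 5) + 4662) = √((-140 - 5) + 4662) = √(-145 + 4662) = √4517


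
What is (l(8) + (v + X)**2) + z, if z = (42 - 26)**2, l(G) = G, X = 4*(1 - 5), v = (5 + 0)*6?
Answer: 460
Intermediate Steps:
v = 30 (v = 5*6 = 30)
X = -16 (X = 4*(-4) = -16)
z = 256 (z = 16**2 = 256)
(l(8) + (v + X)**2) + z = (8 + (30 - 16)**2) + 256 = (8 + 14**2) + 256 = (8 + 196) + 256 = 204 + 256 = 460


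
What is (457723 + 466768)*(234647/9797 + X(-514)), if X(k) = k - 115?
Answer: -5480073868006/9797 ≈ -5.5936e+8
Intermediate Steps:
X(k) = -115 + k
(457723 + 466768)*(234647/9797 + X(-514)) = (457723 + 466768)*(234647/9797 + (-115 - 514)) = 924491*(234647*(1/9797) - 629) = 924491*(234647/9797 - 629) = 924491*(-5927666/9797) = -5480073868006/9797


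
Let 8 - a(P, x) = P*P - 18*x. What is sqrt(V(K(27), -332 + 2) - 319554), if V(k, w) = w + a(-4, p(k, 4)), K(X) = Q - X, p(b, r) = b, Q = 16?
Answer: I*sqrt(320090) ≈ 565.76*I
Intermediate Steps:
K(X) = 16 - X
a(P, x) = 8 - P**2 + 18*x (a(P, x) = 8 - (P*P - 18*x) = 8 - (P**2 - 18*x) = 8 + (-P**2 + 18*x) = 8 - P**2 + 18*x)
V(k, w) = -8 + w + 18*k (V(k, w) = w + (8 - 1*(-4)**2 + 18*k) = w + (8 - 1*16 + 18*k) = w + (8 - 16 + 18*k) = w + (-8 + 18*k) = -8 + w + 18*k)
sqrt(V(K(27), -332 + 2) - 319554) = sqrt((-8 + (-332 + 2) + 18*(16 - 1*27)) - 319554) = sqrt((-8 - 330 + 18*(16 - 27)) - 319554) = sqrt((-8 - 330 + 18*(-11)) - 319554) = sqrt((-8 - 330 - 198) - 319554) = sqrt(-536 - 319554) = sqrt(-320090) = I*sqrt(320090)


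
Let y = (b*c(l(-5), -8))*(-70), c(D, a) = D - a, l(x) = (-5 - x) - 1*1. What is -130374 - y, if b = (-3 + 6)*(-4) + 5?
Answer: -133804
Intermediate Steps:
l(x) = -6 - x (l(x) = (-5 - x) - 1 = -6 - x)
b = -7 (b = 3*(-4) + 5 = -12 + 5 = -7)
y = 3430 (y = -7*((-6 - 1*(-5)) - 1*(-8))*(-70) = -7*((-6 + 5) + 8)*(-70) = -7*(-1 + 8)*(-70) = -7*7*(-70) = -49*(-70) = 3430)
-130374 - y = -130374 - 1*3430 = -130374 - 3430 = -133804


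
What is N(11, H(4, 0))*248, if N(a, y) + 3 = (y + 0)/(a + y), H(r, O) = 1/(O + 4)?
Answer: -33232/45 ≈ -738.49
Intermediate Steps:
H(r, O) = 1/(4 + O)
N(a, y) = -3 + y/(a + y) (N(a, y) = -3 + (y + 0)/(a + y) = -3 + y/(a + y))
N(11, H(4, 0))*248 = ((-3*11 - 2/(4 + 0))/(11 + 1/(4 + 0)))*248 = ((-33 - 2/4)/(11 + 1/4))*248 = ((-33 - 2*¼)/(11 + ¼))*248 = ((-33 - ½)/(45/4))*248 = ((4/45)*(-67/2))*248 = -134/45*248 = -33232/45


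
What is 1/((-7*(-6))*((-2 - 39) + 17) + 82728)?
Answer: 1/81720 ≈ 1.2237e-5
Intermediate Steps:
1/((-7*(-6))*((-2 - 39) + 17) + 82728) = 1/(42*(-41 + 17) + 82728) = 1/(42*(-24) + 82728) = 1/(-1008 + 82728) = 1/81720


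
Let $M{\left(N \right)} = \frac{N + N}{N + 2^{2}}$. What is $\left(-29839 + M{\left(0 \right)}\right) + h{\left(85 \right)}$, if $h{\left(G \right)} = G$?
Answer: $-29754$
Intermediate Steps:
$M{\left(N \right)} = \frac{2 N}{4 + N}$ ($M{\left(N \right)} = \frac{2 N}{N + 4} = \frac{2 N}{4 + N}$)
$\left(-29839 + M{\left(0 \right)}\right) + h{\left(85 \right)} = \left(-29839 + 2 \cdot 0 \frac{1}{4 + 0}\right) + 85 = \left(-29839 + 2 \cdot 0 \cdot \frac{1}{4}\right) + 85 = \left(-29839 + 0\right) + 85 = -29839 + 85 = -29754$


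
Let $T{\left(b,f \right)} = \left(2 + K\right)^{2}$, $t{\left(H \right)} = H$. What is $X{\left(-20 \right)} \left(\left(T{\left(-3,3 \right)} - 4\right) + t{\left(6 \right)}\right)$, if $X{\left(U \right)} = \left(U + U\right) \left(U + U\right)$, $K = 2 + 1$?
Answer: $43200$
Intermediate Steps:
$K = 3$
$X{\left(U \right)} = 4 U^{2}$ ($X{\left(U \right)} = 2 U 2 U = 4 U^{2}$)
$T{\left(b,f \right)} = 25$ ($T{\left(b,f \right)} = \left(2 + 3\right)^{2} = 5^{2} = 25$)
$X{\left(-20 \right)} \left(\left(T{\left(-3,3 \right)} - 4\right) + t{\left(6 \right)}\right) = 4 \left(-20\right)^{2} \left(\left(25 - 4\right) + 6\right) = 4 \cdot 400 \left(21 + 6\right) = 1600 \cdot 27 = 43200$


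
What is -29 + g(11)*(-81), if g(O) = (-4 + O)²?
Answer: -3998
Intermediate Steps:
-29 + g(11)*(-81) = -29 + (-4 + 11)²*(-81) = -29 + 7²*(-81) = -29 + 49*(-81) = -29 - 3969 = -3998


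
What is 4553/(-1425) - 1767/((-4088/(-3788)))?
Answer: -2389175491/1456350 ≈ -1640.5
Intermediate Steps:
4553/(-1425) - 1767/((-4088/(-3788))) = 4553*(-1/1425) - 1767/((-4088*(-1/3788))) = -4553/1425 - 1767/1022/947 = -4553/1425 - 1767*947/1022 = -4553/1425 - 1673349/1022 = -2389175491/1456350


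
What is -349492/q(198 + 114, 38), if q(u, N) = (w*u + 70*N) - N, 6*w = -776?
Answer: 15886/1715 ≈ 9.2630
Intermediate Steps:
w = -388/3 (w = (1/6)*(-776) = -388/3 ≈ -129.33)
q(u, N) = 69*N - 388*u/3 (q(u, N) = (-388*u/3 + 70*N) - N = (70*N - 388*u/3) - N = 69*N - 388*u/3)
-349492/q(198 + 114, 38) = -349492/(69*38 - 388*(198 + 114)/3) = -349492/(2622 - 388/3*312) = -349492/(2622 - 40352) = -349492/(-37730) = -349492*(-1/37730) = 15886/1715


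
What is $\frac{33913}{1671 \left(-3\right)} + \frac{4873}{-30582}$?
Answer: $- \frac{117950635}{17034174} \approx -6.9244$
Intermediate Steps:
$\frac{33913}{1671 \left(-3\right)} + \frac{4873}{-30582} = \frac{33913}{-5013} + 4873 \left(- \frac{1}{30582}\right) = 33913 \left(- \frac{1}{5013}\right) - \frac{4873}{30582} = - \frac{33913}{5013} - \frac{4873}{30582} = - \frac{117950635}{17034174}$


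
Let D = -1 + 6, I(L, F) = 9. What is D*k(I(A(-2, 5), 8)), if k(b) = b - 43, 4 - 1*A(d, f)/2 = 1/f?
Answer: -170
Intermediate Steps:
A(d, f) = 8 - 2/f
D = 5
k(b) = -43 + b
D*k(I(A(-2, 5), 8)) = 5*(-43 + 9) = 5*(-34) = -170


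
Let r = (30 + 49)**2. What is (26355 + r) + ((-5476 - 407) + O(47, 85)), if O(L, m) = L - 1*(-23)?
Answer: 26783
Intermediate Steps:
O(L, m) = 23 + L (O(L, m) = L + 23 = 23 + L)
r = 6241 (r = 79**2 = 6241)
(26355 + r) + ((-5476 - 407) + O(47, 85)) = (26355 + 6241) + ((-5476 - 407) + (23 + 47)) = 32596 + (-5883 + 70) = 32596 - 5813 = 26783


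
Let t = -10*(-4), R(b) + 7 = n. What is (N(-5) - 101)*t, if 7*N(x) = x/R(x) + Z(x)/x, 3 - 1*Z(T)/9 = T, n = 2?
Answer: -28816/7 ≈ -4116.6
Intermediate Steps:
Z(T) = 27 - 9*T
R(b) = -5 (R(b) = -7 + 2 = -5)
N(x) = -x/35 + (27 - 9*x)/(7*x) (N(x) = (x/(-5) + (27 - 9*x)/x)/7 = (x*(-1/5) + (27 - 9*x)/x)/7 = (-x/5 + (27 - 9*x)/x)/7 = -x/35 + (27 - 9*x)/(7*x))
t = 40
(N(-5) - 101)*t = ((1/35)*(135 - 1*(-5)**2 - 45*(-5))/(-5) - 101)*40 = ((1/35)*(-1/5)*(135 - 1*25 + 225) - 101)*40 = ((1/35)*(-1/5)*(135 - 25 + 225) - 101)*40 = ((1/35)*(-1/5)*335 - 101)*40 = (-67/35 - 101)*40 = -3602/35*40 = -28816/7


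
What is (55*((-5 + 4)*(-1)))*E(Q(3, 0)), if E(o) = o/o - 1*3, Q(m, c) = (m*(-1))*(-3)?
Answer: -110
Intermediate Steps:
Q(m, c) = 3*m (Q(m, c) = -m*(-3) = 3*m)
E(o) = -2 (E(o) = 1 - 3 = -2)
(55*((-5 + 4)*(-1)))*E(Q(3, 0)) = (55*((-5 + 4)*(-1)))*(-2) = (55*(-1*(-1)))*(-2) = (55*1)*(-2) = 55*(-2) = -110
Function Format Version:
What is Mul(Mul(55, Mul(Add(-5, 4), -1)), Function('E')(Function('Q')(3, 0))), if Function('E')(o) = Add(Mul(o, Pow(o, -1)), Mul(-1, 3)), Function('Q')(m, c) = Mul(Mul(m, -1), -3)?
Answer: -110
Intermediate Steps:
Function('Q')(m, c) = Mul(3, m) (Function('Q')(m, c) = Mul(Mul(-1, m), -3) = Mul(3, m))
Function('E')(o) = -2 (Function('E')(o) = Add(1, -3) = -2)
Mul(Mul(55, Mul(Add(-5, 4), -1)), Function('E')(Function('Q')(3, 0))) = Mul(Mul(55, Mul(Add(-5, 4), -1)), -2) = Mul(Mul(55, Mul(-1, -1)), -2) = Mul(Mul(55, 1), -2) = Mul(55, -2) = -110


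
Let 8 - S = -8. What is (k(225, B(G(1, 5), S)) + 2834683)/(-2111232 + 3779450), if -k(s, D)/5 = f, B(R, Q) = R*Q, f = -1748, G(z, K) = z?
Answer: 2843423/1668218 ≈ 1.7045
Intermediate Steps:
S = 16 (S = 8 - 1*(-8) = 8 + 8 = 16)
B(R, Q) = Q*R
k(s, D) = 8740 (k(s, D) = -5*(-1748) = 8740)
(k(225, B(G(1, 5), S)) + 2834683)/(-2111232 + 3779450) = (8740 + 2834683)/(-2111232 + 3779450) = 2843423/1668218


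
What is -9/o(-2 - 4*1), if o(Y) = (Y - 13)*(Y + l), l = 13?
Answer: 9/133 ≈ 0.067669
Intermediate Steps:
o(Y) = (-13 + Y)*(13 + Y) (o(Y) = (Y - 13)*(Y + 13) = (-13 + Y)*(13 + Y))
-9/o(-2 - 4*1) = -9/(-169 + (-2 - 4*1)²) = -9/(-169 + (-2 - 4)²) = -9/(-169 + (-6)²) = -9/(-169 + 36) = -9/(-133) = -9*(-1/133) = 9/133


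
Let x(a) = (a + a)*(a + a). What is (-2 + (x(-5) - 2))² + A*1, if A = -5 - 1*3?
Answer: 9208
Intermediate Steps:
x(a) = 4*a² (x(a) = (2*a)*(2*a) = 4*a²)
A = -8 (A = -5 - 3 = -8)
(-2 + (x(-5) - 2))² + A*1 = (-2 + (4*(-5)² - 2))² - 8*1 = (-2 + (4*25 - 2))² - 8 = (-2 + (100 - 2))² - 8 = (-2 + 98)² - 8 = 96² - 8 = 9216 - 8 = 9208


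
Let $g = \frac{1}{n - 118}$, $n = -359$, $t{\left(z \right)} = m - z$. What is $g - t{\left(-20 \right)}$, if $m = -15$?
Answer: $- \frac{2386}{477} \approx -5.0021$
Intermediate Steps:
$t{\left(z \right)} = -15 - z$
$g = - \frac{1}{477}$ ($g = \frac{1}{-359 - 118} = \frac{1}{-477} = - \frac{1}{477} \approx -0.0020964$)
$g - t{\left(-20 \right)} = - \frac{1}{477} - \left(-15 - -20\right) = - \frac{1}{477} - \left(-15 + 20\right) = - \frac{1}{477} - 5 = - \frac{2386}{477}$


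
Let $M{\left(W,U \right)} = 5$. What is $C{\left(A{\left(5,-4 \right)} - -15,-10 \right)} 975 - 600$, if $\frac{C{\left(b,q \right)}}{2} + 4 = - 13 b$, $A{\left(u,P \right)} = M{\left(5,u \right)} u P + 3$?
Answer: $2070300$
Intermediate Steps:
$A{\left(u,P \right)} = 3 + 5 P u$ ($A{\left(u,P \right)} = 5 u P + 3 = 5 P u + 3 = 3 + 5 P u$)
$C{\left(b,q \right)} = -8 - 26 b$ ($C{\left(b,q \right)} = -8 + 2 \left(- 13 b\right) = -8 - 26 b$)
$C{\left(A{\left(5,-4 \right)} - -15,-10 \right)} 975 - 600 = \left(-8 - 26 \left(\left(3 + 5 \left(-4\right) 5\right) - -15\right)\right) 975 - 600 = \left(-8 - 26 \left(\left(3 - 100\right) + 15\right)\right) 975 - 600 = \left(-8 - 26 \left(-97 + 15\right)\right) 975 - 600 = \left(-8 - -2132\right) 975 - 600 = \left(-8 + 2132\right) 975 - 600 = 2124 \cdot 975 - 600 = 2070900 - 600 = 2070300$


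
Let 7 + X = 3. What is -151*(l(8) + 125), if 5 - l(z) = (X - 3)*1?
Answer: -20687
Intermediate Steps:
X = -4 (X = -7 + 3 = -4)
l(z) = 12 (l(z) = 5 - (-4 - 3) = 5 - (-7) = 5 - 1*(-7) = 5 + 7 = 12)
-151*(l(8) + 125) = -151*(12 + 125) = -151*137 = -20687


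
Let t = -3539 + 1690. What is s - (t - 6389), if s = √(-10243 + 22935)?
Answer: 8238 + 2*√3173 ≈ 8350.7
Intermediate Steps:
s = 2*√3173 (s = √12692 = 2*√3173 ≈ 112.66)
t = -1849
s - (t - 6389) = 2*√3173 - (-1849 - 6389) = 2*√3173 - 1*(-8238) = 2*√3173 + 8238 = 8238 + 2*√3173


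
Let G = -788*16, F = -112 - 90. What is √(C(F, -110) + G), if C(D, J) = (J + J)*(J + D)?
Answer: 4*√3502 ≈ 236.71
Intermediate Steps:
F = -202
C(D, J) = 2*J*(D + J) (C(D, J) = (2*J)*(D + J) = 2*J*(D + J))
G = -12608
√(C(F, -110) + G) = √(2*(-110)*(-202 - 110) - 12608) = √(2*(-110)*(-312) - 12608) = √(68640 - 12608) = √56032 = 4*√3502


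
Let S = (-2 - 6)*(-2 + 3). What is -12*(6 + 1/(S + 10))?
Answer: -78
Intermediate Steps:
S = -8 (S = -8*1 = -8)
-12*(6 + 1/(S + 10)) = -12*(6 + 1/(-8 + 10)) = -12*(6 + 1/2) = -12*(6 + ½) = -12*13/2 = -78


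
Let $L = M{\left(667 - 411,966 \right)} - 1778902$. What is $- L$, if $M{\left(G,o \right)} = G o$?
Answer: $1531606$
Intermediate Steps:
$L = -1531606$ ($L = \left(667 - 411\right) 966 - 1778902 = 256 \cdot 966 - 1778902 = 247296 - 1778902 = -1531606$)
$- L = \left(-1\right) \left(-1531606\right) = 1531606$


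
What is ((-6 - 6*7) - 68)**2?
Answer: 13456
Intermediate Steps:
((-6 - 6*7) - 68)**2 = ((-6 - 42) - 68)**2 = (-48 - 68)**2 = (-116)**2 = 13456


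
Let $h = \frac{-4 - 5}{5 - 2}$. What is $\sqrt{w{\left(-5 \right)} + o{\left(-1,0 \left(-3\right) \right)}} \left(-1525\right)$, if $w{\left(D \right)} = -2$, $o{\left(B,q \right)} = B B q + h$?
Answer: $- 1525 i \sqrt{5} \approx - 3410.0 i$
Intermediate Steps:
$h = -3$ ($h = - \frac{9}{3} = \left(-9\right) \frac{1}{3} = -3$)
$o{\left(B,q \right)} = -3 + q B^{2}$ ($o{\left(B,q \right)} = B B q - 3 = B^{2} q - 3 = q B^{2} - 3 = -3 + q B^{2}$)
$\sqrt{w{\left(-5 \right)} + o{\left(-1,0 \left(-3\right) \right)}} \left(-1525\right) = \sqrt{-2 - \left(3 - 0 \left(-3\right) \left(-1\right)^{2}\right)} \left(-1525\right) = \sqrt{-2 + \left(-3 + 0 \cdot 1\right)} \left(-1525\right) = \sqrt{-2 + \left(-3 + 0\right)} \left(-1525\right) = \sqrt{-2 - 3} \left(-1525\right) = \sqrt{-5} \left(-1525\right) = i \sqrt{5} \left(-1525\right) = - 1525 i \sqrt{5}$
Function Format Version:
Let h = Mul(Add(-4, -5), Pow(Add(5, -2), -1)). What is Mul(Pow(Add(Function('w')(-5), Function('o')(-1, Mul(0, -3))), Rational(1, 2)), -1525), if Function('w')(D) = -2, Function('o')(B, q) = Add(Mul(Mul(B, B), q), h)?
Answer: Mul(-1525, I, Pow(5, Rational(1, 2))) ≈ Mul(-3410.0, I)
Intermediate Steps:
h = -3 (h = Mul(-9, Pow(3, -1)) = Mul(-9, Rational(1, 3)) = -3)
Function('o')(B, q) = Add(-3, Mul(q, Pow(B, 2))) (Function('o')(B, q) = Add(Mul(Mul(B, B), q), -3) = Add(Mul(Pow(B, 2), q), -3) = Add(Mul(q, Pow(B, 2)), -3) = Add(-3, Mul(q, Pow(B, 2))))
Mul(Pow(Add(Function('w')(-5), Function('o')(-1, Mul(0, -3))), Rational(1, 2)), -1525) = Mul(Pow(Add(-2, Add(-3, Mul(Mul(0, -3), Pow(-1, 2)))), Rational(1, 2)), -1525) = Mul(Pow(Add(-2, Add(-3, Mul(0, 1))), Rational(1, 2)), -1525) = Mul(Pow(Add(-2, Add(-3, 0)), Rational(1, 2)), -1525) = Mul(Pow(Add(-2, -3), Rational(1, 2)), -1525) = Mul(Pow(-5, Rational(1, 2)), -1525) = Mul(Mul(I, Pow(5, Rational(1, 2))), -1525) = Mul(-1525, I, Pow(5, Rational(1, 2)))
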